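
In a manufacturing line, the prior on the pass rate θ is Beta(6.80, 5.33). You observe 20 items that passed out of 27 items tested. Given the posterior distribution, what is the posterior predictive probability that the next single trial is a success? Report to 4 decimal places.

The Beta prior is conjugate to a Binomial/Bernoulli likelihood; the update adds successes to α and failures to β.
Posterior: Beta(α+k, β+n−k) = Beta(6.80+20, 5.33+7) = Beta(26.80, 12.33).
For a single future Bernoulli trial, P(success | data) = α/(α+β) = 0.6849.

0.6849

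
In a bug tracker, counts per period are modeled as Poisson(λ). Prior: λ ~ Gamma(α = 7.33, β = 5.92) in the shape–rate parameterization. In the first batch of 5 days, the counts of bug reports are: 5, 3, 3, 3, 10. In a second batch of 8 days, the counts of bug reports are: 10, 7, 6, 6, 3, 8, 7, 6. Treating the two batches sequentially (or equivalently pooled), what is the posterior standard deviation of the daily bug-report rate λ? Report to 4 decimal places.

0.4854

With a Gamma(shape α, rate β) prior, the Poisson likelihood is conjugate: the posterior is Gamma(α + ΣXᵢ, β + n).
Batch 1: sum of counts S = 24 over n = 5 days.
After batch 1: Gamma(α+S, β+n) = Gamma(7.33+24, 5.92+5) = Gamma(31.33, 10.92).
Batch 2: sum of counts S = 53 over n = 8 days.
After batch 2: Gamma(α+S, β+n) = Gamma(31.33+53, 10.92+8) = Gamma(84.33, 18.92).
SD = √α/β = √84.33/18.92 = 0.4854.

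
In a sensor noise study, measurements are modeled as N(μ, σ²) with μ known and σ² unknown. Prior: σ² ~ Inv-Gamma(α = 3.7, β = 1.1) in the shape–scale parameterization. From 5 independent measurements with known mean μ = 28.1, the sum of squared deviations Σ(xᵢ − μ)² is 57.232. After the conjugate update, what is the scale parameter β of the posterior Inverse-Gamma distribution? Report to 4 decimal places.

29.7160

With known mean μ and an Inverse-Gamma(α, β) prior on σ², the Normal likelihood is conjugate: posterior is Inv-Gamma(α + n/2, β + Σ(xᵢ−μ)²/2).
Posterior: Inv-Gamma(3.7 + 5/2, 1.1 + 57.232/2) = Inv-Gamma(6.20, 29.7160).
Posterior β = 29.7160.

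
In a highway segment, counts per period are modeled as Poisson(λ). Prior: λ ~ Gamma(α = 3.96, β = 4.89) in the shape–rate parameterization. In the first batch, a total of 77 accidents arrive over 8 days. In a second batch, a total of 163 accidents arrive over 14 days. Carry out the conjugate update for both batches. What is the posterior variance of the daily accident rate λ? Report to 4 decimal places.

0.3374

With a Gamma(shape α, rate β) prior, the Poisson likelihood is conjugate: the posterior is Gamma(α + ΣXᵢ, β + n).
After batch 1: Gamma(α+S, β+n) = Gamma(3.96+77, 4.89+8) = Gamma(80.96, 12.89).
After batch 2: Gamma(α+S, β+n) = Gamma(80.96+163, 12.89+14) = Gamma(243.96, 26.89).
Var = α/β² = 243.96/26.89² = 0.3374.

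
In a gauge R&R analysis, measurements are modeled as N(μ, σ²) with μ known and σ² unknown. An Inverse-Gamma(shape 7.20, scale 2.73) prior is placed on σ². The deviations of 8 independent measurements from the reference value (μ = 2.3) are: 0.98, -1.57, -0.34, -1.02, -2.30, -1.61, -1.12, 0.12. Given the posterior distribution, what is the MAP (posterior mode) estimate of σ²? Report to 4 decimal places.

0.7866

With known mean μ and an Inverse-Gamma(α, β) prior on σ², the Normal likelihood is conjugate: posterior is Inv-Gamma(α + n/2, β + Σ(xᵢ−μ)²/2).
Σ(xᵢ−μ)² = (0.98)² + (-1.57)² + (-0.34)² + (-1.02)² + (-2.30)² + (-1.61)² + (-1.12)² + (0.12)² = 13.7322.
Posterior: Inv-Gamma(7.20 + 8/2, 2.73 + 13.7322/2) = Inv-Gamma(11.20, 9.59610).
Mode = β/(α+1) = 9.59610/12.20 = 0.7866.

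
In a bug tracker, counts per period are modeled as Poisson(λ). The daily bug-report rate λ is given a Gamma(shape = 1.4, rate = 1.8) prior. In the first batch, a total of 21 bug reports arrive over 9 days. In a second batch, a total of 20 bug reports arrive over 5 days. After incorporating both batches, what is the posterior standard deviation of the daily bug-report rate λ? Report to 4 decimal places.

With a Gamma(shape α, rate β) prior, the Poisson likelihood is conjugate: the posterior is Gamma(α + ΣXᵢ, β + n).
After batch 1: Gamma(α+S, β+n) = Gamma(1.4+21, 1.8+9) = Gamma(22.4, 10.8).
After batch 2: Gamma(α+S, β+n) = Gamma(22.4+20, 10.8+5) = Gamma(42.4, 15.8).
SD = √α/β = √42.4/15.8 = 0.4121.

0.4121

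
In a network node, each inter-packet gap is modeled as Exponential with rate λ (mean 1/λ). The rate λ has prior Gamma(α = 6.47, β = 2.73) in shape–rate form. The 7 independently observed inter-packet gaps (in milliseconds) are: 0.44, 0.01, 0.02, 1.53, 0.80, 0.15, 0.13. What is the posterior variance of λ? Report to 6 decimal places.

With a Gamma(shape α, rate β) prior on the exponential rate λ, the posterior after n observations with total T = Σxᵢ is Gamma(α+n, β+T).
Sum of observations T = 3.08 milliseconds; n = 7.
Posterior: Gamma(6.47+7, 2.73+3.08) = Gamma(13.47, 5.81).
Var = α/β² = 0.399039.

0.399039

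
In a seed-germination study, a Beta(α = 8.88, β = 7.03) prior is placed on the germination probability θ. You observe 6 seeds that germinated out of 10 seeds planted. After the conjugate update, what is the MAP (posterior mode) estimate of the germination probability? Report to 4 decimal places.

0.5805

The Beta prior is conjugate to a Binomial/Bernoulli likelihood; the update adds successes to α and failures to β.
Posterior: Beta(α+k, β+n−k) = Beta(8.88+6, 7.03+4) = Beta(14.88, 11.03).
Mode of Beta(a,b) for a,b>1 is (a−1)/(a+b−2) = 13.88/23.91 = 0.5805.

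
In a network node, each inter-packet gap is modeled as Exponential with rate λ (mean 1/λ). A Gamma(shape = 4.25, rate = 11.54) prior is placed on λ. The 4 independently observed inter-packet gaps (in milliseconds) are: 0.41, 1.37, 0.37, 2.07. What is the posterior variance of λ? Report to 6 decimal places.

With a Gamma(shape α, rate β) prior on the exponential rate λ, the posterior after n observations with total T = Σxᵢ is Gamma(α+n, β+T).
Sum of observations T = 4.22 milliseconds; n = 4.
Posterior: Gamma(4.25+4, 11.54+4.22) = Gamma(8.25, 15.76).
Var = α/β² = 0.033216.

0.033216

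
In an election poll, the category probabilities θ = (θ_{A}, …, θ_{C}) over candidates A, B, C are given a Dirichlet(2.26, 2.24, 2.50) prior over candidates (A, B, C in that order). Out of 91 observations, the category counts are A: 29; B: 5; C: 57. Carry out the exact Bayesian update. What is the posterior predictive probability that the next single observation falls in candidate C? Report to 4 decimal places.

The Dirichlet prior is conjugate to the Multinomial likelihood: each posterior αⱼ = prior αⱼ + observed count nⱼ.
Posterior concentration: (31.26, 7.24, 59.50), total = 98.00.
P(next = C | data) = α_{C}/Σα = 0.6071.

0.6071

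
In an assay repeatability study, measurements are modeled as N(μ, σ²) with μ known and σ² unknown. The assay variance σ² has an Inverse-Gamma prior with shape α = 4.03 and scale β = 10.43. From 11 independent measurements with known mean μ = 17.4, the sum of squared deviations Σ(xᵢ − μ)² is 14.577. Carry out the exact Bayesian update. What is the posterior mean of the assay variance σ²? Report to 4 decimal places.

With known mean μ and an Inverse-Gamma(α, β) prior on σ², the Normal likelihood is conjugate: posterior is Inv-Gamma(α + n/2, β + Σ(xᵢ−μ)²/2).
Posterior: Inv-Gamma(4.03 + 11/2, 10.43 + 14.577/2) = Inv-Gamma(9.53, 17.7185).
E[σ²|data] = β/(α−1) = 17.7185/8.53 = 2.0772.

2.0772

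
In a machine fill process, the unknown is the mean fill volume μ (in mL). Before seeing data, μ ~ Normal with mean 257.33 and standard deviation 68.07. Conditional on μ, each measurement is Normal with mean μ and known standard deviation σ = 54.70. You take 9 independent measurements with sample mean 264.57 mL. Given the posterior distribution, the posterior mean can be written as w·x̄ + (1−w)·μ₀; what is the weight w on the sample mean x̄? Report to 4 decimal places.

For Normal data with known variance σ², a Normal(μ₀, σ₀²) prior on μ is conjugate. Posterior precision = 1/σ₀² + n/σ²; posterior mean is the precision-weighted average of μ₀ and x̄.
σ₀² = 68.07² = 4633.5249, σ² = 54.70² = 2992.09. Prior precision 1/σ₀² = 1/4633.5249; data precision n/σ² = 9/2992.09.
w = (n/σ²)/(1/σ₀² + n/σ²) = n·σ₀²/(σ² + n·σ₀²) = 9·4633.5249/(2992.09 + 9·4633.5249) = 41701.7241/44693.8141 = 0.9331.

0.9331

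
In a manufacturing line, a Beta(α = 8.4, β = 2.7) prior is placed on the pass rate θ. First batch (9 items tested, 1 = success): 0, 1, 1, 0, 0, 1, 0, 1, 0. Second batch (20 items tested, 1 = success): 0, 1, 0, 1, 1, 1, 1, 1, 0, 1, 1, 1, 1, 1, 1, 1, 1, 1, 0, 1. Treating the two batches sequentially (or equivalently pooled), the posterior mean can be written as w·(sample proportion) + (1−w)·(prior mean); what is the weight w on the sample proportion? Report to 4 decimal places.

The Beta prior is conjugate to a Binomial/Bernoulli likelihood; the update adds successes to α and failures to β.
Total number of items tested: n = 9 + 20 = 29.
Posterior mean = (α₀+k)/(α₀+β₀+n) = [n/(α₀+β₀+n)]·(k/n) + [(α₀+β₀)/(α₀+β₀+n)]·α₀/(α₀+β₀), so only n and the prior enter the weight.
The weight on the data is w = n/(α₀+β₀+n) = 29/(8.4+2.7+29) = 29/40.1 = 0.7232.

0.7232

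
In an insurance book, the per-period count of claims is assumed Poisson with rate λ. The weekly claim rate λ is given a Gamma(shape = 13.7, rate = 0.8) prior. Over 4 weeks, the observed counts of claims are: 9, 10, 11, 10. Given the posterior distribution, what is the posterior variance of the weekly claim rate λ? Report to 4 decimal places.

2.3307

With a Gamma(shape α, rate β) prior, the Poisson likelihood is conjugate: the posterior is Gamma(α + ΣXᵢ, β + n).
Sum of counts S = 40 over n = 4 weeks.
Posterior: Gamma(α+S, β+n) = Gamma(13.7+40, 0.8+4) = Gamma(53.7, 4.8).
Var = α/β² = 53.7/4.8² = 2.3307.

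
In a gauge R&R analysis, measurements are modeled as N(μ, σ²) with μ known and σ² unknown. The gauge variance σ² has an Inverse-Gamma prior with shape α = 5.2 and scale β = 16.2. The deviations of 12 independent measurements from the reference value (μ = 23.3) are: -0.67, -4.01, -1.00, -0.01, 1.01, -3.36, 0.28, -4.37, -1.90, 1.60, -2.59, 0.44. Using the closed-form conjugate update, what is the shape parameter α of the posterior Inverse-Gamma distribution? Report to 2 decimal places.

11.20

With known mean μ and an Inverse-Gamma(α, β) prior on σ², the Normal likelihood is conjugate: posterior is Inv-Gamma(α + n/2, β + Σ(xᵢ−μ)²/2).
Σ(xᵢ−μ)² = (-0.67)² + (-4.01)² + (-1.00)² + (-0.01)² + (1.01)² + (-3.36)² + (0.28)² + (-4.37)² + (-1.90)² + (1.60)² + (-2.59)² + (0.44)² = 62.0858.
Posterior: Inv-Gamma(5.2 + 12/2, 16.2 + 62.0858/2) = Inv-Gamma(11.20, 47.24290).
Posterior α = 11.20.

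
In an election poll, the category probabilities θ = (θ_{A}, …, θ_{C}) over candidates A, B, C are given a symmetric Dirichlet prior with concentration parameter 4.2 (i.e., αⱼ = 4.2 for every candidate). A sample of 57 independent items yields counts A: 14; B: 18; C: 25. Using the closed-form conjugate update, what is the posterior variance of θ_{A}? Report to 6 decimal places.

0.002735

The Dirichlet prior is conjugate to the Multinomial likelihood: each posterior αⱼ = prior αⱼ + observed count nⱼ.
Posterior concentration: (18.2, 22.2, 29.2), total = 69.6.
Var[θ_j] = α_j(Σα−α_j)/((Σα)²(Σα+1)) = 18.2·51.4/(69.6²·70.6) = 0.002735.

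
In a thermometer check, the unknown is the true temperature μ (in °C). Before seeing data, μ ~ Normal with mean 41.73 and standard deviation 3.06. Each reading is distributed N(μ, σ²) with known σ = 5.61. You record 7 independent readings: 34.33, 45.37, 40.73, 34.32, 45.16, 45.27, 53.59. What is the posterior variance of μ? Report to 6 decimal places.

3.037522

For Normal data with known variance σ², a Normal(μ₀, σ₀²) prior on μ is conjugate. Posterior precision = 1/σ₀² + n/σ²; posterior mean is the precision-weighted average of μ₀ and x̄.
σ₀² = 3.06² = 9.3636, σ² = 5.61² = 31.4721; σ² + n·σ₀² = 31.4721 + 7·9.3636 = 97.0173.
Posterior precision = 1/σ₀² + n/σ² = 1/9.3636 + 7/31.4721 = (σ² + n·σ₀²)/(σ₀²σ²) = 97.0173/(9.3636·31.4721); posterior variance σₙ² = σ₀²σ²/(σ² + n·σ₀²) = 9.3636·31.4721/97.0173 = 3.037522.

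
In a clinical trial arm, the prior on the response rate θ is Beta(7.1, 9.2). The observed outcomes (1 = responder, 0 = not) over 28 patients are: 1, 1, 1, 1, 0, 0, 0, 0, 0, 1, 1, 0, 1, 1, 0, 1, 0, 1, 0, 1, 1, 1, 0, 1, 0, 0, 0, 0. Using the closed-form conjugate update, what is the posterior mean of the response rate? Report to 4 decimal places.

The Beta prior is conjugate to a Binomial/Bernoulli likelihood; the update adds successes to α and failures to β.
Posterior: Beta(α+k, β+n−k) = Beta(7.1+14, 9.2+14) = Beta(21.1, 23.2).
Posterior mean = α/(α+β) = 21.1/44.3 = 0.4763.

0.4763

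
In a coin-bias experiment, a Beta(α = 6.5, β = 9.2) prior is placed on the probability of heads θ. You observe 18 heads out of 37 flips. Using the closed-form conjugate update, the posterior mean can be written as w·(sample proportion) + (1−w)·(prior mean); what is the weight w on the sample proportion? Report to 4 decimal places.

The Beta prior is conjugate to a Binomial/Bernoulli likelihood; the update adds successes to α and failures to β.
Posterior mean = (α₀+k)/(α₀+β₀+n) = [n/(α₀+β₀+n)]·(k/n) + [(α₀+β₀)/(α₀+β₀+n)]·α₀/(α₀+β₀), so only n and the prior enter the weight.
The weight on the data is w = n/(α₀+β₀+n) = 37/(6.5+9.2+37) = 37/52.7 = 0.7021.

0.7021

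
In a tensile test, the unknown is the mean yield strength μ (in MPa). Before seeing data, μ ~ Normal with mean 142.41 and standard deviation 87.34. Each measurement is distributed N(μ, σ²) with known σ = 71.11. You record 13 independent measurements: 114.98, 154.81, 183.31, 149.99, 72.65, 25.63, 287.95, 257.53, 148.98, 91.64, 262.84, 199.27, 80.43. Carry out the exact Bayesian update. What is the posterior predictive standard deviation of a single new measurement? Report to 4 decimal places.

73.6664

For Normal data with known variance σ², a Normal(μ₀, σ₀²) prior on μ is conjugate. Posterior precision = 1/σ₀² + n/σ²; posterior mean is the precision-weighted average of μ₀ and x̄.
σ₀² = 87.34² = 7628.2756, σ² = 71.11² = 5056.6321; σ² + n·σ₀² = 5056.6321 + 13·7628.2756 = 104224.2149.
Posterior precision = 1/σ₀² + n/σ² = 1/7628.2756 + 13/5056.6321 = (σ² + n·σ₀²)/(σ₀²σ²) = 104224.2149/(7628.2756·5056.6321); posterior variance σₙ² = σ₀²σ²/(σ² + n·σ₀²) = 7628.2756·5056.6321/104224.2149 = 370.100013.
Predictive variance for one new observation = σₙ² + σ² = 7628.2756·5056.6321/104224.2149 + 5056.6321 = σ²·(σ₀² + 104224.2149)/104224.2149 = 5056.6321·111852.4905/104224.2149 = 5426.732113; SD = √(5056.6321·111852.4905/104224.2149) = 73.6664.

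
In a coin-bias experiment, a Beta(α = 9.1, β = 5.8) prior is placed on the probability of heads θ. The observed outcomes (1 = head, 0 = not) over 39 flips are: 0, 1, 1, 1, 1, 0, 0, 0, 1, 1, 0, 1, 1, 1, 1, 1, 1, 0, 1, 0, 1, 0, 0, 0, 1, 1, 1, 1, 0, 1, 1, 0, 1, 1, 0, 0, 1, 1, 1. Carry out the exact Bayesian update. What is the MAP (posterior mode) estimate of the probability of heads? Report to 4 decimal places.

The Beta prior is conjugate to a Binomial/Bernoulli likelihood; the update adds successes to α and failures to β.
Posterior: Beta(α+k, β+n−k) = Beta(9.1+25, 5.8+14) = Beta(34.1, 19.8).
Mode of Beta(a,b) for a,b>1 is (a−1)/(a+b−2) = 33.1/51.9 = 0.6378.

0.6378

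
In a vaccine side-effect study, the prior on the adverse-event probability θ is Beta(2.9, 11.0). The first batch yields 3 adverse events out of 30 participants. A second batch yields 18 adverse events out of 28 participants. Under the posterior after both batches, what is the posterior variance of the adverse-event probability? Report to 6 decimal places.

The Beta prior is conjugate to a Binomial/Bernoulli likelihood; the update adds successes to α and failures to β.
After batch 1: Beta(2.9+3, 11.0+27) = Beta(5.9, 38.0).
After batch 2: Beta(5.9+18, 38.0+10) = Beta(23.9, 48.0).
Var = αβ/((α+β)²(α+β+1)) = 23.9·48.0/(71.9²·72.9) = 0.003044.

0.003044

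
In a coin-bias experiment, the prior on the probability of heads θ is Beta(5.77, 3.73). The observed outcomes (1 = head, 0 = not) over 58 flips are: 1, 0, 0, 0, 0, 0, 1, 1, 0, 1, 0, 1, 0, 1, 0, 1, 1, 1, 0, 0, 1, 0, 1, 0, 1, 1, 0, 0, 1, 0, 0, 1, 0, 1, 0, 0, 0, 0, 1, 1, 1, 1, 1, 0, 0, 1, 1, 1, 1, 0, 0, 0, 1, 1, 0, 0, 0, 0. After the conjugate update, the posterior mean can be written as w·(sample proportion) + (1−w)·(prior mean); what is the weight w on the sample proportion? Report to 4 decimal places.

The Beta prior is conjugate to a Binomial/Bernoulli likelihood; the update adds successes to α and failures to β.
Posterior mean = (α₀+k)/(α₀+β₀+n) = [n/(α₀+β₀+n)]·(k/n) + [(α₀+β₀)/(α₀+β₀+n)]·α₀/(α₀+β₀), so only n and the prior enter the weight.
The weight on the data is w = n/(α₀+β₀+n) = 58/(5.77+3.73+58) = 58/67.50 = 0.8593.

0.8593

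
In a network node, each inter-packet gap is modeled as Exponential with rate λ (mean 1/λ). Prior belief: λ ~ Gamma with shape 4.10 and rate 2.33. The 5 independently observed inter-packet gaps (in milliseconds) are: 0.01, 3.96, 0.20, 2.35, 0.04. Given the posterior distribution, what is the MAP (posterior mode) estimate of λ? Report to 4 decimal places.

With a Gamma(shape α, rate β) prior on the exponential rate λ, the posterior after n observations with total T = Σxᵢ is Gamma(α+n, β+T).
Sum of observations T = 6.56 milliseconds; n = 5.
Posterior: Gamma(4.10+5, 2.33+6.56) = Gamma(9.10, 8.89).
Mode = (α−1)/β = 0.9111.

0.9111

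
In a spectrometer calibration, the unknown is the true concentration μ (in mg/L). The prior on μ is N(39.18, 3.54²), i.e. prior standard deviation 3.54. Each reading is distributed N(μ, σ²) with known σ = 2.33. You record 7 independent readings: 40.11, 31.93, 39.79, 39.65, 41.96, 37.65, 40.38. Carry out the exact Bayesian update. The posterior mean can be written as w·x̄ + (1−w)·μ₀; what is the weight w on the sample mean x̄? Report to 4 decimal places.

For Normal data with known variance σ², a Normal(μ₀, σ₀²) prior on μ is conjugate. Posterior precision = 1/σ₀² + n/σ²; posterior mean is the precision-weighted average of μ₀ and x̄.
σ₀² = 3.54² = 12.5316, σ² = 2.33² = 5.4289. Prior precision 1/σ₀² = 1/12.5316; data precision n/σ² = 7/5.4289.
w = (n/σ²)/(1/σ₀² + n/σ²) = n·σ₀²/(σ² + n·σ₀²) = 7·12.5316/(5.4289 + 7·12.5316) = 87.7212/93.1501 = 0.9417.

0.9417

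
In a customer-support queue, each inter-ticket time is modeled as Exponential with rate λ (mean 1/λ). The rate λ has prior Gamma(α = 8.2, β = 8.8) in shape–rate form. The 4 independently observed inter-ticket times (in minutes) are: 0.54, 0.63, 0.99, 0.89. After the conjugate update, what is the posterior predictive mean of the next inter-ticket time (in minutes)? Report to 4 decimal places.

1.0580

With a Gamma(shape α, rate β) prior on the exponential rate λ, the posterior after n observations with total T = Σxᵢ is Gamma(α+n, β+T).
Sum of observations T = 3.05 minutes; n = 4.
Posterior: Gamma(8.2+4, 8.8+3.05) = Gamma(12.2, 11.85).
The predictive distribution for the next observation is Lomax; its mean is β/(α−1) = 11.85/11.2 = 1.0580.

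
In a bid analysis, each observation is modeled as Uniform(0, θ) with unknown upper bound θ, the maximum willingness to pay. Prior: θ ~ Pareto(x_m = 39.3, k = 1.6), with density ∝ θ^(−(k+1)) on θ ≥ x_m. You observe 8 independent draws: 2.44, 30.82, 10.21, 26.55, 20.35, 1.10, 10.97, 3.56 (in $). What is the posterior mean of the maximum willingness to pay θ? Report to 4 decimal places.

43.8698

A Pareto(scale x_m, shape k) prior on the upper bound θ of Uniform(0, θ) is conjugate: posterior is Pareto(max(x_m, max xᵢ), k + n).
Sample maximum = 30.82; prior scale x_m = 39.3 → posterior scale = max = 39.30.
Posterior shape = 1.6 + 8 = 9.6.
E[θ|data] = k·x_m/(k−1) = 9.6·39.30/8.6 = 43.8698.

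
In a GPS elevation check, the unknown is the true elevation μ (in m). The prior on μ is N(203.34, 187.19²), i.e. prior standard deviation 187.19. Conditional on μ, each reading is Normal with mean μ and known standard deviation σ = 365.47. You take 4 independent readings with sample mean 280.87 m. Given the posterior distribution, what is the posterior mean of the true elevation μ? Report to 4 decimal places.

243.0386

For Normal data with known variance σ², a Normal(μ₀, σ₀²) prior on μ is conjugate. Posterior precision = 1/σ₀² + n/σ²; posterior mean is the precision-weighted average of μ₀ and x̄.
n·x̄ = 4·280.87 = 1123.48.
σ₀² = 187.19² = 35040.0961, σ² = 365.47² = 133568.3209; σ² + n·σ₀² = 133568.3209 + 4·35040.0961 = 273728.7053.
Posterior mean = (μ₀/σ₀² + n·x̄/σ²)/(1/σ₀² + n/σ²) = (σ²·μ₀ + σ₀²·n·x̄)/(σ² + n·σ₀²) = (133568.3209·203.34 + 35040.0961·1123.48)/273728.7053 = 66526629.538234/273728.7053 = 243.0386.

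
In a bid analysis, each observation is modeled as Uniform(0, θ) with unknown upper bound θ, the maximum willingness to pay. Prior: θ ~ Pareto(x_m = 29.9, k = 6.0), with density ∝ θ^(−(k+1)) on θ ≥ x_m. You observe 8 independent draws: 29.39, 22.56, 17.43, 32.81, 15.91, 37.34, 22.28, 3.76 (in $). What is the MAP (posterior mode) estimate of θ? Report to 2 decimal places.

A Pareto(scale x_m, shape k) prior on the upper bound θ of Uniform(0, θ) is conjugate: posterior is Pareto(max(x_m, max xᵢ), k + n).
Sample maximum = 37.34; prior scale x_m = 29.9 → posterior scale = max = 37.34.
Posterior shape = 6.0 + 8 = 14.0.
The Pareto density is decreasing on [x_m, ∞), so the mode is x_m = 37.34.

37.34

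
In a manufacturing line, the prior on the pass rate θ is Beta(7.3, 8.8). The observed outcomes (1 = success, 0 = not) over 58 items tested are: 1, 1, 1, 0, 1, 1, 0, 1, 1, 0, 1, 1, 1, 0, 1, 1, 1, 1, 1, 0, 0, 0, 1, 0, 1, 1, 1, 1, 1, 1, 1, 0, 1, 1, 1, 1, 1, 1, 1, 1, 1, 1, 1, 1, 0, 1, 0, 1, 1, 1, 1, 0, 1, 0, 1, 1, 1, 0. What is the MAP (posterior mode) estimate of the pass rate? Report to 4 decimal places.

0.6976

The Beta prior is conjugate to a Binomial/Bernoulli likelihood; the update adds successes to α and failures to β.
Posterior: Beta(α+k, β+n−k) = Beta(7.3+44, 8.8+14) = Beta(51.3, 22.8).
Mode of Beta(a,b) for a,b>1 is (a−1)/(a+b−2) = 50.3/72.1 = 0.6976.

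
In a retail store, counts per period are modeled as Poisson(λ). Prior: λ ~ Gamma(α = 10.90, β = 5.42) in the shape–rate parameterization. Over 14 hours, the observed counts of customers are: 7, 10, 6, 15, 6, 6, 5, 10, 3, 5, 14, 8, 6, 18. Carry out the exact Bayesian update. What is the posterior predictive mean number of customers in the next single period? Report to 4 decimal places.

With a Gamma(shape α, rate β) prior, the Poisson likelihood is conjugate: the posterior is Gamma(α + ΣXᵢ, β + n).
Sum of counts S = 119 over n = 14 hours.
Posterior: Gamma(α+S, β+n) = Gamma(10.90+119, 5.42+14) = Gamma(129.90, 19.42).
The predictive distribution for one future period is NegBinom with mean α/β = 6.6890.

6.6890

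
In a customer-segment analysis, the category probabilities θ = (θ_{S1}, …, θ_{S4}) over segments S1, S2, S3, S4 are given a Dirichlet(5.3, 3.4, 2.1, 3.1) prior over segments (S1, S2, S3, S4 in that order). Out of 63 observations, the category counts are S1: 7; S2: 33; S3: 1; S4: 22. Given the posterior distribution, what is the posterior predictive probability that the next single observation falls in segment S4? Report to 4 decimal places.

The Dirichlet prior is conjugate to the Multinomial likelihood: each posterior αⱼ = prior αⱼ + observed count nⱼ.
Posterior concentration: (12.3, 36.4, 3.1, 25.1), total = 76.9.
P(next = S4 | data) = α_{S4}/Σα = 0.3264.

0.3264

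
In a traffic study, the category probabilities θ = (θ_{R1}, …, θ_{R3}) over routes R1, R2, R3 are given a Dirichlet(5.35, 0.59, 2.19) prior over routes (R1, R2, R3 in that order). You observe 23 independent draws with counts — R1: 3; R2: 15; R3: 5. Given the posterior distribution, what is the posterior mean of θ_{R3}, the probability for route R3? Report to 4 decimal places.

0.2310

The Dirichlet prior is conjugate to the Multinomial likelihood: each posterior αⱼ = prior αⱼ + observed count nⱼ.
Posterior concentration: (8.35, 15.59, 7.19), total = 31.13.
E[θ_{R3}|data] = α_{R3}/Σα = 7.19/31.13 = 0.2310.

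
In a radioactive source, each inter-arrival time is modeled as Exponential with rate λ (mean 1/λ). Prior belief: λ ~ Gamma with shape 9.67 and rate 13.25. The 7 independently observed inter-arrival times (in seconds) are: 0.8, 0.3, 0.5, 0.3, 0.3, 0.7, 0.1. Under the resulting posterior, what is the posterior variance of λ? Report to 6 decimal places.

0.063129

With a Gamma(shape α, rate β) prior on the exponential rate λ, the posterior after n observations with total T = Σxᵢ is Gamma(α+n, β+T).
Sum of observations T = 3.0 seconds; n = 7.
Posterior: Gamma(9.67+7, 13.25+3.0) = Gamma(16.67, 16.25).
Var = α/β² = 0.063129.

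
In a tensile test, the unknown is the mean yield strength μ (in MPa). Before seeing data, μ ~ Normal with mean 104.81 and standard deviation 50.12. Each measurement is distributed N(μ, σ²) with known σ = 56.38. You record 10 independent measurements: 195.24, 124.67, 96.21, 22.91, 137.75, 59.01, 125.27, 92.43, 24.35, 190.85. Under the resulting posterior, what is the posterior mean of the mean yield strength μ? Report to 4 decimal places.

106.6377

For Normal data with known variance σ², a Normal(μ₀, σ₀²) prior on μ is conjugate. Posterior precision = 1/σ₀² + n/σ²; posterior mean is the precision-weighted average of μ₀ and x̄.
Σxᵢ = 195.24 + 124.67 + 96.21 + 22.91 + 137.75 + 59.01 + 125.27 + 92.43 + 24.35 + 190.85 = 1068.69, so n·x̄ = 1068.69.
σ₀² = 50.12² = 2512.0144, σ² = 56.38² = 3178.7044; σ² + n·σ₀² = 3178.7044 + 10·2512.0144 = 28298.8484.
Posterior mean = (μ₀/σ₀² + n·x̄/σ²)/(1/σ₀² + n/σ²) = (σ²·μ₀ + σ₀²·n·x̄)/(σ² + n·σ₀²) = (3178.7044·104.81 + 2512.0144·1068.69)/28298.8484 = 3017724.6773/28298.8484 = 106.6377.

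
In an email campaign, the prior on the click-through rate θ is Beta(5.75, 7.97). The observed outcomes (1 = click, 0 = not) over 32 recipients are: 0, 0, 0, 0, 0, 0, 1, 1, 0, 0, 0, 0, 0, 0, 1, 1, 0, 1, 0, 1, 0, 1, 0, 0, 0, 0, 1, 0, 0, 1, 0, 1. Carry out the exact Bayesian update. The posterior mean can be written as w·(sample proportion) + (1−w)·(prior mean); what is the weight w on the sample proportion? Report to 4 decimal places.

The Beta prior is conjugate to a Binomial/Bernoulli likelihood; the update adds successes to α and failures to β.
Posterior mean = (α₀+k)/(α₀+β₀+n) = [n/(α₀+β₀+n)]·(k/n) + [(α₀+β₀)/(α₀+β₀+n)]·α₀/(α₀+β₀), so only n and the prior enter the weight.
The weight on the data is w = n/(α₀+β₀+n) = 32/(5.75+7.97+32) = 32/45.72 = 0.6999.

0.6999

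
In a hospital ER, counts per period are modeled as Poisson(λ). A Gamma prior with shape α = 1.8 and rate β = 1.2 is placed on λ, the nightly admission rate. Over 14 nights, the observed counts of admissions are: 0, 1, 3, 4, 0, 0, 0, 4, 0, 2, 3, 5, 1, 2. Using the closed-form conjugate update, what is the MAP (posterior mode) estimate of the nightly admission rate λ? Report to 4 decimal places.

1.6974

With a Gamma(shape α, rate β) prior, the Poisson likelihood is conjugate: the posterior is Gamma(α + ΣXᵢ, β + n).
Sum of counts S = 25 over n = 14 nights.
Posterior: Gamma(α+S, β+n) = Gamma(1.8+25, 1.2+14) = Gamma(26.8, 15.2).
Mode of Gamma(α,β) for α≥1 is (α−1)/β = 25.8/15.2 = 1.6974.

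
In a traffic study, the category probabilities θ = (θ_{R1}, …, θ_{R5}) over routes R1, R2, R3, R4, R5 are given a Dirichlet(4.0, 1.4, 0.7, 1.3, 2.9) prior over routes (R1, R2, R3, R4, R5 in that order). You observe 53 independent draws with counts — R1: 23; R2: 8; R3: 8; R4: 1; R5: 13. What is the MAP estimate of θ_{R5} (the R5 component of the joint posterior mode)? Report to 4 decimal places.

0.2556

The Dirichlet prior is conjugate to the Multinomial likelihood: each posterior αⱼ = prior αⱼ + observed count nⱼ.
Posterior concentration: (27.0, 9.4, 8.7, 2.3, 15.9), total = 63.3.
Joint mode component: (α_{R5}−1)/(Σα−K) = 14.9/58.3 = 0.2556.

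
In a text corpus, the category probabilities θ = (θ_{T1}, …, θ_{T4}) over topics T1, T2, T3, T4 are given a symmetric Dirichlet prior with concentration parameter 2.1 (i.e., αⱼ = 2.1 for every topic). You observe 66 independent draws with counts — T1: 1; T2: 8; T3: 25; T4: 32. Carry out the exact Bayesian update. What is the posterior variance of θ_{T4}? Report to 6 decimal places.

The Dirichlet prior is conjugate to the Multinomial likelihood: each posterior αⱼ = prior αⱼ + observed count nⱼ.
Posterior concentration: (3.1, 10.1, 27.1, 34.1), total = 74.4.
Var[θ_j] = α_j(Σα−α_j)/((Σα)²(Σα+1)) = 34.1·40.3/(74.4²·75.4) = 0.003293.

0.003293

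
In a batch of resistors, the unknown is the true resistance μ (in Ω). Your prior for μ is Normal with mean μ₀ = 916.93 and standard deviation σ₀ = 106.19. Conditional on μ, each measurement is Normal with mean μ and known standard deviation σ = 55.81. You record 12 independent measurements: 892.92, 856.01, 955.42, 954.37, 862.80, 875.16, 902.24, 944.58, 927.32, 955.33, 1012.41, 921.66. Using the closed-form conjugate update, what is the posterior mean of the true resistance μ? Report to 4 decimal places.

921.5780

For Normal data with known variance σ², a Normal(μ₀, σ₀²) prior on μ is conjugate. Posterior precision = 1/σ₀² + n/σ²; posterior mean is the precision-weighted average of μ₀ and x̄.
Σxᵢ = 892.92 + 856.01 + 955.42 + 954.37 + 862.80 + 875.16 + 902.24 + 944.58 + 927.32 + 955.33 + 1012.41 + 921.66 = 11060.22, so n·x̄ = 11060.22.
σ₀² = 106.19² = 11276.3161, σ² = 55.81² = 3114.7561; σ² + n·σ₀² = 3114.7561 + 12·11276.3161 = 138430.5493.
Posterior mean = (μ₀/σ₀² + n·x̄/σ²)/(1/σ₀² + n/σ²) = (σ²·μ₀ + σ₀²·n·x̄)/(σ² + n·σ₀²) = (3114.7561·916.93 + 11276.3161·11060.22)/138430.5493 = 127574550.166315/138430.5493 = 921.5780.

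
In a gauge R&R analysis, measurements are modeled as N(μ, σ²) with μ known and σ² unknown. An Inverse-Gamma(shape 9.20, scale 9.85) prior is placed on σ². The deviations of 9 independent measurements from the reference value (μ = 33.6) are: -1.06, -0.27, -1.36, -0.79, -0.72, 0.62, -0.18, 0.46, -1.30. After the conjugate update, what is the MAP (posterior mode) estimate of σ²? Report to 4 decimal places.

With known mean μ and an Inverse-Gamma(α, β) prior on σ², the Normal likelihood is conjugate: posterior is Inv-Gamma(α + n/2, β + Σ(xᵢ−μ)²/2).
Σ(xᵢ−μ)² = (-1.06)² + (-0.27)² + (-1.36)² + (-0.79)² + (-0.72)² + (0.62)² + (-0.18)² + (0.46)² + (-1.30)² = 6.5070.
Posterior: Inv-Gamma(9.20 + 9/2, 9.85 + 6.5070/2) = Inv-Gamma(13.70, 13.10350).
Mode = β/(α+1) = 13.10350/14.70 = 0.8914.

0.8914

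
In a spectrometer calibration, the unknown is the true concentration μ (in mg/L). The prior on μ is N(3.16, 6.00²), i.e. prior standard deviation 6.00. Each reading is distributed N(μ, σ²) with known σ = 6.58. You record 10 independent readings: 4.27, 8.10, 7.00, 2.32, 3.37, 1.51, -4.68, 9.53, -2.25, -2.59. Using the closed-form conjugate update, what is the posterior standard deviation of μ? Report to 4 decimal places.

1.9659

For Normal data with known variance σ², a Normal(μ₀, σ₀²) prior on μ is conjugate. Posterior precision = 1/σ₀² + n/σ²; posterior mean is the precision-weighted average of μ₀ and x̄.
σ₀² = 6.00² = 36, σ² = 6.58² = 43.2964; σ² + n·σ₀² = 43.2964 + 10·36 = 403.2964.
Posterior precision = 1/σ₀² + n/σ² = 1/36 + 10/43.2964 = (σ² + n·σ₀²)/(σ₀²σ²) = 403.2964/(36·43.2964); posterior variance σₙ² = σ₀²σ²/(σ² + n·σ₀²) = 36·43.2964/403.2964 = 3.864826.
Posterior SD = √σₙ² = √(36·43.2964/403.2964) = 1.9659.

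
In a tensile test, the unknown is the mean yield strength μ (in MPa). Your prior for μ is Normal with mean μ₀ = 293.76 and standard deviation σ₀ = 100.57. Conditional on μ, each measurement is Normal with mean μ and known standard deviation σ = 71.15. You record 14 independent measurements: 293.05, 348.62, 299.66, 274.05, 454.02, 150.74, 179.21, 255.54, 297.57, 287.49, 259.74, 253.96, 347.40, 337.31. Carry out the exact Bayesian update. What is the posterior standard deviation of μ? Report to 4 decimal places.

For Normal data with known variance σ², a Normal(μ₀, σ₀²) prior on μ is conjugate. Posterior precision = 1/σ₀² + n/σ²; posterior mean is the precision-weighted average of μ₀ and x̄.
σ₀² = 100.57² = 10114.3249, σ² = 71.15² = 5062.3225; σ² + n·σ₀² = 5062.3225 + 14·10114.3249 = 146662.8711.
Posterior precision = 1/σ₀² + n/σ² = 1/10114.3249 + 14/5062.3225 = (σ² + n·σ₀²)/(σ₀²σ²) = 146662.8711/(10114.3249·5062.3225); posterior variance σₙ² = σ₀²σ²/(σ² + n·σ₀²) = 10114.3249·5062.3225/146662.8711 = 349.113406.
Posterior SD = √σₙ² = √(10114.3249·5062.3225/146662.8711) = 18.6846.

18.6846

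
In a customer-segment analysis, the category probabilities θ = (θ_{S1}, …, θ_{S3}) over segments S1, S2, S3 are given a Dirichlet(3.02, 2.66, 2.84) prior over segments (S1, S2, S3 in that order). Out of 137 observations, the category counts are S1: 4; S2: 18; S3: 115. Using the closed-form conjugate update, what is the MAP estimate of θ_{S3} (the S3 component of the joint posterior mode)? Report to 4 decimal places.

The Dirichlet prior is conjugate to the Multinomial likelihood: each posterior αⱼ = prior αⱼ + observed count nⱼ.
Posterior concentration: (7.02, 20.66, 117.84), total = 145.52.
Joint mode component: (α_{S3}−1)/(Σα−K) = 116.84/142.52 = 0.8198.

0.8198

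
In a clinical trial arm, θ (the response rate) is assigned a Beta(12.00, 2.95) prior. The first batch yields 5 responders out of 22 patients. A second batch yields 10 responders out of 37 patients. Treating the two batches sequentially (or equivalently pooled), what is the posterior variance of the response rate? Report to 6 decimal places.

0.003093

The Beta prior is conjugate to a Binomial/Bernoulli likelihood; the update adds successes to α and failures to β.
After batch 1: Beta(12.00+5, 2.95+17) = Beta(17.00, 19.95).
After batch 2: Beta(17.00+10, 19.95+27) = Beta(27.00, 46.95).
Var = αβ/((α+β)²(α+β+1)) = 27.00·46.95/(73.95²·74.95) = 0.003093.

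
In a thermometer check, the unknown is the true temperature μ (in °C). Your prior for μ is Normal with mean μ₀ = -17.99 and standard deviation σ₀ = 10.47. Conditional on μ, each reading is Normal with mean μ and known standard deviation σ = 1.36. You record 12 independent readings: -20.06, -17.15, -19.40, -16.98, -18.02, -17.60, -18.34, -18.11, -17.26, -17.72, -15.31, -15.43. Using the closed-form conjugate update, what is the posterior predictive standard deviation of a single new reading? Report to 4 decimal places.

1.4155

For Normal data with known variance σ², a Normal(μ₀, σ₀²) prior on μ is conjugate. Posterior precision = 1/σ₀² + n/σ²; posterior mean is the precision-weighted average of μ₀ and x̄.
σ₀² = 10.47² = 109.6209, σ² = 1.36² = 1.8496; σ² + n·σ₀² = 1.8496 + 12·109.6209 = 1317.3004.
Posterior precision = 1/σ₀² + n/σ² = 1/109.6209 + 12/1.8496 = (σ² + n·σ₀²)/(σ₀²σ²) = 1317.3004/(109.6209·1.8496); posterior variance σₙ² = σ₀²σ²/(σ² + n·σ₀²) = 109.6209·1.8496/1317.3004 = 0.153917.
Predictive variance for one new observation = σₙ² + σ² = 109.6209·1.8496/1317.3004 + 1.8496 = σ²·(σ₀² + 1317.3004)/1317.3004 = 1.8496·1426.9213/1317.3004 = 2.003517; SD = √(1.8496·1426.9213/1317.3004) = 1.4155.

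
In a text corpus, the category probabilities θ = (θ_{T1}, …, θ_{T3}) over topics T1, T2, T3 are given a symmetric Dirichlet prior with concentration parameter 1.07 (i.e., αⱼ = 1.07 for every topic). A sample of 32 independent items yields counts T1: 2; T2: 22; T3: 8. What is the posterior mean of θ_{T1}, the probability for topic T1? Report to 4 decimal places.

0.0872

The Dirichlet prior is conjugate to the Multinomial likelihood: each posterior αⱼ = prior αⱼ + observed count nⱼ.
Posterior concentration: (3.07, 23.07, 9.07), total = 35.21.
E[θ_{T1}|data] = α_{T1}/Σα = 3.07/35.21 = 0.0872.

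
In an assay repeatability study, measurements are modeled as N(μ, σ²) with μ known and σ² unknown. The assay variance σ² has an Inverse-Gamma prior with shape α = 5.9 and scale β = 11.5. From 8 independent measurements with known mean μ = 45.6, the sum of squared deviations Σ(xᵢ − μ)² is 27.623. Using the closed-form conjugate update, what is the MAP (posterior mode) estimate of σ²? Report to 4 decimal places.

2.3222

With known mean μ and an Inverse-Gamma(α, β) prior on σ², the Normal likelihood is conjugate: posterior is Inv-Gamma(α + n/2, β + Σ(xᵢ−μ)²/2).
Posterior: Inv-Gamma(5.9 + 8/2, 11.5 + 27.623/2) = Inv-Gamma(9.90, 25.3115).
Mode = β/(α+1) = 25.3115/10.90 = 2.3222.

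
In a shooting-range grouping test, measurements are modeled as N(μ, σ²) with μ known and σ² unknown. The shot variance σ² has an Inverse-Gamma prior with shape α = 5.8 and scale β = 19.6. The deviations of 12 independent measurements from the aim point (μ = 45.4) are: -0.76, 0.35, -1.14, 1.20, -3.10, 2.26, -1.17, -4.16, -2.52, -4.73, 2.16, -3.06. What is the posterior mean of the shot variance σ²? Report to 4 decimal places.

5.4993

With known mean μ and an Inverse-Gamma(α, β) prior on σ², the Normal likelihood is conjugate: posterior is Inv-Gamma(α + n/2, β + Σ(xᵢ−μ)²/2).
Σ(xᵢ−μ)² = (-0.76)² + (0.35)² + (-1.14)² + (1.20)² + (-3.10)² + (2.26)² + (-1.17)² + (-4.16)² + (-2.52)² + (-4.73)² + (2.16)² + (-3.06)² = 79.5843.
Posterior: Inv-Gamma(5.8 + 12/2, 19.6 + 79.5843/2) = Inv-Gamma(11.80, 59.39215).
E[σ²|data] = β/(α−1) = 59.39215/10.80 = 5.4993.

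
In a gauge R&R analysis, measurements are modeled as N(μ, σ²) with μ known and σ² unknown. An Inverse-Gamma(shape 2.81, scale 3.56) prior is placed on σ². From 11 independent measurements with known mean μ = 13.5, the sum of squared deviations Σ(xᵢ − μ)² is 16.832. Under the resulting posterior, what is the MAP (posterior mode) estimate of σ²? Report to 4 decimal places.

1.2864

With known mean μ and an Inverse-Gamma(α, β) prior on σ², the Normal likelihood is conjugate: posterior is Inv-Gamma(α + n/2, β + Σ(xᵢ−μ)²/2).
Posterior: Inv-Gamma(2.81 + 11/2, 3.56 + 16.832/2) = Inv-Gamma(8.31, 11.9760).
Mode = β/(α+1) = 11.9760/9.31 = 1.2864.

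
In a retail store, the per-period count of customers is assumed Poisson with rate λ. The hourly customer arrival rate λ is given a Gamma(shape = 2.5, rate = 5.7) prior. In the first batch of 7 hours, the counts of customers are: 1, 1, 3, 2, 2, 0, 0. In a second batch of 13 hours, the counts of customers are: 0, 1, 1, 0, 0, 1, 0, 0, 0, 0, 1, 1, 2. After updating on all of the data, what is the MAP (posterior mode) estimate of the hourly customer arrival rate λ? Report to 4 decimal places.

0.6809

With a Gamma(shape α, rate β) prior, the Poisson likelihood is conjugate: the posterior is Gamma(α + ΣXᵢ, β + n).
Batch 1: sum of counts S = 9 over n = 7 hours.
After batch 1: Gamma(α+S, β+n) = Gamma(2.5+9, 5.7+7) = Gamma(11.5, 12.7).
Batch 2: sum of counts S = 7 over n = 13 hours.
After batch 2: Gamma(α+S, β+n) = Gamma(11.5+7, 12.7+13) = Gamma(18.5, 25.7).
Mode of Gamma(α,β) for α≥1 is (α−1)/β = 17.5/25.7 = 0.6809.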